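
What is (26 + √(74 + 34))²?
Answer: 784 + 312*√3 ≈ 1324.4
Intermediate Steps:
(26 + √(74 + 34))² = (26 + √108)² = (26 + 6*√3)²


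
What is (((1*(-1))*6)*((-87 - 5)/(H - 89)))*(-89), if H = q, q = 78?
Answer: 49128/11 ≈ 4466.2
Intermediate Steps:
H = 78
(((1*(-1))*6)*((-87 - 5)/(H - 89)))*(-89) = (((1*(-1))*6)*((-87 - 5)/(78 - 89)))*(-89) = ((-1*6)*(-92/(-11)))*(-89) = -(-552)*(-1)/11*(-89) = -6*92/11*(-89) = -552/11*(-89) = 49128/11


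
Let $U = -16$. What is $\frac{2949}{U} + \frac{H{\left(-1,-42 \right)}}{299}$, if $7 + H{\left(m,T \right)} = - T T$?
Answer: $- \frac{39569}{208} \approx -190.24$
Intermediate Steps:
$H{\left(m,T \right)} = -7 - T^{2}$ ($H{\left(m,T \right)} = -7 + - T T = -7 - T^{2}$)
$\frac{2949}{U} + \frac{H{\left(-1,-42 \right)}}{299} = \frac{2949}{-16} + \frac{-7 - \left(-42\right)^{2}}{299} = 2949 \left(- \frac{1}{16}\right) + \left(-7 - 1764\right) \frac{1}{299} = - \frac{2949}{16} + \left(-7 - 1764\right) \frac{1}{299} = - \frac{2949}{16} - \frac{77}{13} = - \frac{39569}{208}$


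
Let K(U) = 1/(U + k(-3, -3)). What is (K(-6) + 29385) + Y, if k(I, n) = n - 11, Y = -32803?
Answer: -68361/20 ≈ -3418.1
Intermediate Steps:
k(I, n) = -11 + n
K(U) = 1/(-14 + U) (K(U) = 1/(U + (-11 - 3)) = 1/(U - 14) = 1/(-14 + U))
(K(-6) + 29385) + Y = (1/(-14 - 6) + 29385) - 32803 = (1/(-20) + 29385) - 32803 = (-1/20 + 29385) - 32803 = 587699/20 - 32803 = -68361/20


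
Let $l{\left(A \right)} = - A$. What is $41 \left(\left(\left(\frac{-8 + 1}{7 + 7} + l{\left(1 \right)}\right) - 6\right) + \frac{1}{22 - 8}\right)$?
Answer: $- \frac{2132}{7} \approx -304.57$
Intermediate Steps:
$41 \left(\left(\left(\frac{-8 + 1}{7 + 7} + l{\left(1 \right)}\right) - 6\right) + \frac{1}{22 - 8}\right) = 41 \left(\left(\left(\frac{-8 + 1}{7 + 7} - 1\right) - 6\right) + \frac{1}{22 - 8}\right) = 41 \left(\left(\left(- \frac{7}{14} - 1\right) - 6\right) + \frac{1}{14}\right) = 41 \left(\left(\left(\left(-7\right) \frac{1}{14} - 1\right) - 6\right) + \frac{1}{14}\right) = 41 \left(\left(\left(- \frac{1}{2} - 1\right) - 6\right) + \frac{1}{14}\right) = 41 \left(\left(- \frac{3}{2} - 6\right) + \frac{1}{14}\right) = 41 \left(- \frac{15}{2} + \frac{1}{14}\right) = 41 \left(- \frac{52}{7}\right) = - \frac{2132}{7}$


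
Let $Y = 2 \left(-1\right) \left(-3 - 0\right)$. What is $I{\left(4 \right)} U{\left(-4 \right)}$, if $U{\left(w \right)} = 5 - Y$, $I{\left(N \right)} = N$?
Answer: $-4$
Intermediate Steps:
$Y = 6$ ($Y = - 2 \left(-3 + 0\right) = \left(-2\right) \left(-3\right) = 6$)
$U{\left(w \right)} = -1$ ($U{\left(w \right)} = 5 - 6 = -1$)
$I{\left(4 \right)} U{\left(-4 \right)} = 4 \left(-1\right) = -4$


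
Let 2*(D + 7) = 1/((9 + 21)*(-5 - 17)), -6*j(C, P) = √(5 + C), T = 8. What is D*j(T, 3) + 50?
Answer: 50 + 9241*√13/7920 ≈ 54.207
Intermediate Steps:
j(C, P) = -√(5 + C)/6
D = -9241/1320 (D = -7 + 1/(2*(((9 + 21)*(-5 - 17)))) = -7 + 1/(2*((30*(-22)))) = -7 + (½)/(-660) = -7 + (½)*(-1/660) = -7 - 1/1320 = -9241/1320 ≈ -7.0008)
D*j(T, 3) + 50 = -(-9241)*√(5 + 8)/7920 + 50 = -(-9241)*√13/7920 + 50 = 9241*√13/7920 + 50 = 50 + 9241*√13/7920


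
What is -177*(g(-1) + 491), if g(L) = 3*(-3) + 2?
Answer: -85668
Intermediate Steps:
g(L) = -7 (g(L) = -9 + 2 = -7)
-177*(g(-1) + 491) = -177*(-7 + 491) = -177*484 = -85668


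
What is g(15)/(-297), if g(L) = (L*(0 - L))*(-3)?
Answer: -25/11 ≈ -2.2727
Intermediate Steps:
g(L) = 3*L² (g(L) = (L*(-L))*(-3) = -L²*(-3) = 3*L²)
g(15)/(-297) = (3*15²)/(-297) = (3*225)*(-1/297) = 675*(-1/297) = -25/11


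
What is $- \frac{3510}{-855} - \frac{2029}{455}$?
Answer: $- \frac{3061}{8645} \approx -0.35408$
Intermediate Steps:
$- \frac{3510}{-855} - \frac{2029}{455} = \left(-3510\right) \left(- \frac{1}{855}\right) - \frac{2029}{455} = \frac{78}{19} - \frac{2029}{455} = - \frac{3061}{8645}$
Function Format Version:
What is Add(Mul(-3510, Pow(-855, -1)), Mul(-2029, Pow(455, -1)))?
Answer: Rational(-3061, 8645) ≈ -0.35408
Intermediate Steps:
Add(Mul(-3510, Pow(-855, -1)), Mul(-2029, Pow(455, -1))) = Add(Mul(-3510, Rational(-1, 855)), Mul(-2029, Rational(1, 455))) = Add(Rational(78, 19), Rational(-2029, 455)) = Rational(-3061, 8645)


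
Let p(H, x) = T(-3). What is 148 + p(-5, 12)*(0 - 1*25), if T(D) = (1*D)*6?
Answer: 598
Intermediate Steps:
T(D) = 6*D (T(D) = D*6 = 6*D)
p(H, x) = -18 (p(H, x) = 6*(-3) = -18)
148 + p(-5, 12)*(0 - 1*25) = 148 - 18*(0 - 1*25) = 148 - 18*(0 - 25) = 148 - 18*(-25) = 148 + 450 = 598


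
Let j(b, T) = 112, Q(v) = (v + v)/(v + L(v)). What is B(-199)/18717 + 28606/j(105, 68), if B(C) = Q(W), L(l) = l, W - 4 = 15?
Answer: 267709307/1048152 ≈ 255.41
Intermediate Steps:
W = 19 (W = 4 + 15 = 19)
Q(v) = 1 (Q(v) = (v + v)/(v + v) = (2*v)/((2*v)) = (2*v)*(1/(2*v)) = 1)
B(C) = 1
B(-199)/18717 + 28606/j(105, 68) = 1/18717 + 28606/112 = 1*(1/18717) + 28606*(1/112) = 1/18717 + 14303/56 = 267709307/1048152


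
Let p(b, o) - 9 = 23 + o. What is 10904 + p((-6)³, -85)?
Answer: 10851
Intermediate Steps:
p(b, o) = 32 + o (p(b, o) = 9 + (23 + o) = 32 + o)
10904 + p((-6)³, -85) = 10904 + (32 - 85) = 10904 - 53 = 10851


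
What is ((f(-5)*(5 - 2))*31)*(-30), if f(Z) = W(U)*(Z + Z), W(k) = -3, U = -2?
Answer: -83700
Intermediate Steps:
f(Z) = -6*Z (f(Z) = -3*(Z + Z) = -6*Z)
((f(-5)*(5 - 2))*31)*(-30) = (((-6*(-5))*(5 - 2))*31)*(-30) = ((30*3)*31)*(-30) = (90*31)*(-30) = 2790*(-30) = -83700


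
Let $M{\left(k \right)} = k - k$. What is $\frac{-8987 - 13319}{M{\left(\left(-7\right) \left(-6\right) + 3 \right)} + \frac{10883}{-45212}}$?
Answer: $\frac{1008498872}{10883} \approx 92667.0$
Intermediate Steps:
$M{\left(k \right)} = 0$
$\frac{-8987 - 13319}{M{\left(\left(-7\right) \left(-6\right) + 3 \right)} + \frac{10883}{-45212}} = \frac{-8987 - 13319}{0 + \frac{10883}{-45212}} = - \frac{22306}{0 + 10883 \left(- \frac{1}{45212}\right)} = - \frac{22306}{0 - \frac{10883}{45212}} = - \frac{22306}{- \frac{10883}{45212}} = \left(-22306\right) \left(- \frac{45212}{10883}\right) = \frac{1008498872}{10883}$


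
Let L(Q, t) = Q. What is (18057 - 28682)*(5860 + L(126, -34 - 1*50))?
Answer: -63601250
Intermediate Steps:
(18057 - 28682)*(5860 + L(126, -34 - 1*50)) = (18057 - 28682)*(5860 + 126) = -10625*5986 = -63601250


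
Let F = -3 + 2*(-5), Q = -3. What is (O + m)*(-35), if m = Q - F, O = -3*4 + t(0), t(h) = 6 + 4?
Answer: -280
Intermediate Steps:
t(h) = 10
F = -13 (F = -3 - 10 = -13)
O = -2 (O = -3*4 + 10 = -12 + 10 = -2)
m = 10 (m = -3 - 1*(-13) = -3 + 13 = 10)
(O + m)*(-35) = (-2 + 10)*(-35) = 8*(-35) = -280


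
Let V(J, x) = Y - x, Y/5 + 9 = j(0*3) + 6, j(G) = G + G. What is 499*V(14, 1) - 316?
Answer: -8300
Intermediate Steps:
j(G) = 2*G
Y = -15 (Y = -45 + 5*(2*(0*3) + 6) = -45 + 5*(2*0 + 6) = -45 + 5*(0 + 6) = -45 + 5*6 = -45 + 30 = -15)
V(J, x) = -15 - x
499*V(14, 1) - 316 = 499*(-15 - 1*1) - 316 = 499*(-15 - 1) - 316 = 499*(-16) - 316 = -7984 - 316 = -8300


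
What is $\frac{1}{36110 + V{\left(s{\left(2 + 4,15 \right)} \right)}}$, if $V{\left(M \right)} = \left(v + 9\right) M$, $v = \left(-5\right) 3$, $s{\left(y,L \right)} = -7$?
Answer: $\frac{1}{36152} \approx 2.7661 \cdot 10^{-5}$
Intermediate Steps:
$v = -15$
$V{\left(M \right)} = - 6 M$ ($V{\left(M \right)} = \left(-15 + 9\right) M = - 6 M$)
$\frac{1}{36110 + V{\left(s{\left(2 + 4,15 \right)} \right)}} = \frac{1}{36110 - -42} = \frac{1}{36110 + 42} = \frac{1}{36152}$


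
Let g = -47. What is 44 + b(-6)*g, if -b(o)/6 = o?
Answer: -1648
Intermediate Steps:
b(o) = -6*o
44 + b(-6)*g = 44 - 6*(-6)*(-47) = 44 + 36*(-47) = 44 - 1692 = -1648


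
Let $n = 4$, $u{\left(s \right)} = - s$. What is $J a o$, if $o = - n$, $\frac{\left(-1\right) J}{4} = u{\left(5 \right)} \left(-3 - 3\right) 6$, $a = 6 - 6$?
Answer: $0$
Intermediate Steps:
$a = 0$ ($a = 6 - 6 = 0$)
$J = -720$ ($J = - 4 \left(-1\right) 5 \left(-3 - 3\right) 6 = - 4 - 5 \left(-3 - 3\right) 6 = - 4 \left(-5\right) \left(-6\right) 6 = - 4 \cdot 30 \cdot 6 = \left(-4\right) 180 = -720$)
$o = -4$ ($o = \left(-1\right) 4 = -4$)
$J a o = \left(-720\right) 0 \left(-4\right) = 0 \left(-4\right) = 0$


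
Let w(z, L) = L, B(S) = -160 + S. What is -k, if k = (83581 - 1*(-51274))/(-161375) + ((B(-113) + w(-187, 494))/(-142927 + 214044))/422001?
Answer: 809438679117832/968619391151175 ≈ 0.83566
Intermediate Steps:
k = -809438679117832/968619391151175 (k = (83581 - 1*(-51274))/(-161375) + (((-160 - 113) + 494)/(-142927 + 214044))/422001 = (83581 + 51274)*(-1/161375) + ((-273 + 494)/71117)*(1/422001) = 134855*(-1/161375) + (221*(1/71117))*(1/422001) = -26971/32275 + (221/71117)*(1/422001) = -26971/32275 + 221/30011445117 = -809438679117832/968619391151175 ≈ -0.83566)
-k = -1*(-809438679117832/968619391151175) = 809438679117832/968619391151175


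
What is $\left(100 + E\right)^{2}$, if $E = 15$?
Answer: $13225$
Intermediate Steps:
$\left(100 + E\right)^{2} = \left(100 + 15\right)^{2} = 115^{2} = 13225$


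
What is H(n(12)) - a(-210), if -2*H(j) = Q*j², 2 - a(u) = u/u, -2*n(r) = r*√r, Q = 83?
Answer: -17929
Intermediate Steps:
n(r) = -r^(3/2)/2 (n(r) = -r*√r/2 = -r^(3/2)/2)
a(u) = 1 (a(u) = 2 - u/u = 2 - 1*1 = 2 - 1 = 1)
H(j) = -83*j²/2
H(n(12)) - a(-210) = -83*(-12*√3)²/2 - 1*1 = -83*(-12*√3)²/2 - 1 = -83/2*432 - 1 = -17928 - 1 = -17929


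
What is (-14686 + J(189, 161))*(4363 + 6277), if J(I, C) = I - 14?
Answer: -154397040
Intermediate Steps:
J(I, C) = -14 + I
(-14686 + J(189, 161))*(4363 + 6277) = (-14686 + (-14 + 189))*(4363 + 6277) = (-14686 + 175)*10640 = -14511*10640 = -154397040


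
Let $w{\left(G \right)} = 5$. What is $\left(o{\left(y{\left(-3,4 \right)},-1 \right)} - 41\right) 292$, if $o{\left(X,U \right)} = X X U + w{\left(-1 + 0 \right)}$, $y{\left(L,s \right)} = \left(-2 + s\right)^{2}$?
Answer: $-15184$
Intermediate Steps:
$o{\left(X,U \right)} = 5 + U X^{2}$ ($o{\left(X,U \right)} = X X U + 5 = X^{2} U + 5 = U X^{2} + 5 = 5 + U X^{2}$)
$\left(o{\left(y{\left(-3,4 \right)},-1 \right)} - 41\right) 292 = \left(\left(5 - \left(\left(-2 + 4\right)^{2}\right)^{2}\right) - 41\right) 292 = \left(\left(5 - \left(2^{2}\right)^{2}\right) - 41\right) 292 = \left(\left(5 - 4^{2}\right) - 41\right) 292 = \left(\left(5 - 16\right) - 41\right) 292 = \left(-11 - 41\right) 292 = \left(-52\right) 292 = -15184$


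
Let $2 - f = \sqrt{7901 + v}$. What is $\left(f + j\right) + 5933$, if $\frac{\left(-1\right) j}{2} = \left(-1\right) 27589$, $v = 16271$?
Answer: $61113 - 2 \sqrt{6043} \approx 60958.0$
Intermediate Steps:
$j = 55178$ ($j = - 2 \left(\left(-1\right) 27589\right) = \left(-2\right) \left(-27589\right) = 55178$)
$f = 2 - 2 \sqrt{6043}$ ($f = 2 - \sqrt{7901 + 16271} = 2 - \sqrt{24172} = 2 - 2 \sqrt{6043} \approx -153.47$)
$\left(f + j\right) + 5933 = \left(\left(2 - 2 \sqrt{6043}\right) + 55178\right) + 5933 = \left(55180 - 2 \sqrt{6043}\right) + 5933 = 61113 - 2 \sqrt{6043}$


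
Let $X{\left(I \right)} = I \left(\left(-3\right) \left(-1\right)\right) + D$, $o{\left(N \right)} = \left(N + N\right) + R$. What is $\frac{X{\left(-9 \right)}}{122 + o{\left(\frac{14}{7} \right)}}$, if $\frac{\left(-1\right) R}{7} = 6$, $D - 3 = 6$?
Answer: $- \frac{3}{14} \approx -0.21429$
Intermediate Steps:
$D = 9$ ($D = 3 + 6 = 9$)
$R = -42$ ($R = \left(-7\right) 6 = -42$)
$o{\left(N \right)} = -42 + 2 N$ ($o{\left(N \right)} = \left(N + N\right) - 42 = 2 N - 42 = -42 + 2 N$)
$X{\left(I \right)} = 9 + 3 I$ ($X{\left(I \right)} = I \left(\left(-3\right) \left(-1\right)\right) + 9 = I 3 + 9 = 3 I + 9 = 9 + 3 I$)
$\frac{X{\left(-9 \right)}}{122 + o{\left(\frac{14}{7} \right)}} = \frac{9 + 3 \left(-9\right)}{122 - \left(42 - 2 \cdot \frac{14}{7}\right)} = \frac{9 - 27}{122 - \left(42 - 2 \cdot 14 \cdot \frac{1}{7}\right)} = - \frac{18}{122 + \left(-42 + 2 \cdot 2\right)} = - \frac{18}{122 + \left(-42 + 4\right)} = - \frac{18}{122 - 38} = - \frac{18}{84} = \left(-18\right) \frac{1}{84} = - \frac{3}{14}$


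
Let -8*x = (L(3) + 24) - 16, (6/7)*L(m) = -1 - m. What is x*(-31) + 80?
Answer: 1115/12 ≈ 92.917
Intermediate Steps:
L(m) = -7/6 - 7*m/6 (L(m) = 7*(-1 - m)/6 = -7/6 - 7*m/6)
x = -5/12 (x = -(((-7/6 - 7/6*3) + 24) - 16)/8 = -(((-7/6 - 7/2) + 24) - 16)/8 = -((-14/3 + 24) - 16)/8 = -(58/3 - 16)/8 = -⅛*10/3 = -5/12 ≈ -0.41667)
x*(-31) + 80 = -5/12*(-31) + 80 = 155/12 + 80 = 1115/12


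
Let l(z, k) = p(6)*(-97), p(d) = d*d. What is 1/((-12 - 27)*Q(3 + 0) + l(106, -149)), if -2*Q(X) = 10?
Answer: -1/3297 ≈ -0.00030331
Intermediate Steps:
Q(X) = -5 (Q(X) = -½*10 = -5)
p(d) = d²
l(z, k) = -3492 (l(z, k) = 6²*(-97) = 36*(-97) = -3492)
1/((-12 - 27)*Q(3 + 0) + l(106, -149)) = 1/((-12 - 27)*(-5) - 3492) = 1/(-39*(-5) - 3492) = 1/(195 - 3492) = 1/(-3297) = -1/3297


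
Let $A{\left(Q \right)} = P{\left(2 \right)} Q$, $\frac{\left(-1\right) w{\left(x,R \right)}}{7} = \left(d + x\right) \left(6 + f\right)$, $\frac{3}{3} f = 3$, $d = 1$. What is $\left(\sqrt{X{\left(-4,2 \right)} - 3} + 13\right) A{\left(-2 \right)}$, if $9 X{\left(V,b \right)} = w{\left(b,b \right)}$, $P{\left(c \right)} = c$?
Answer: $-52 - 8 i \sqrt{6} \approx -52.0 - 19.596 i$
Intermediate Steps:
$f = 3$
$w{\left(x,R \right)} = -63 - 63 x$ ($w{\left(x,R \right)} = - 7 \left(1 + x\right) \left(6 + 3\right) = - 7 \left(1 + x\right) 9 = - 7 \left(9 + 9 x\right) = -63 - 63 x$)
$X{\left(V,b \right)} = -7 - 7 b$ ($X{\left(V,b \right)} = \frac{-63 - 63 b}{9} = -7 - 7 b$)
$A{\left(Q \right)} = 2 Q$
$\left(\sqrt{X{\left(-4,2 \right)} - 3} + 13\right) A{\left(-2 \right)} = \left(\sqrt{\left(-7 - 14\right) - 3} + 13\right) 2 \left(-2\right) = \left(\sqrt{\left(-7 - 14\right) - 3} + 13\right) \left(-4\right) = \left(\sqrt{-21 - 3} + 13\right) \left(-4\right) = \left(\sqrt{-24} + 13\right) \left(-4\right) = \left(2 i \sqrt{6} + 13\right) \left(-4\right) = \left(13 + 2 i \sqrt{6}\right) \left(-4\right) = -52 - 8 i \sqrt{6}$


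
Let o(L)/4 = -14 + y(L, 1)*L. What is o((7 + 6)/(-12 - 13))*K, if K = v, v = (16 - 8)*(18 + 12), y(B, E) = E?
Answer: -69696/5 ≈ -13939.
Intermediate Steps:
o(L) = -56 + 4*L (o(L) = 4*(-14 + 1*L) = 4*(-14 + L) = -56 + 4*L)
v = 240 (v = 8*30 = 240)
K = 240
o((7 + 6)/(-12 - 13))*K = (-56 + 4*((7 + 6)/(-12 - 13)))*240 = (-56 + 4*(13/(-25)))*240 = (-56 + 4*(13*(-1/25)))*240 = (-56 + 4*(-13/25))*240 = (-56 - 52/25)*240 = -1452/25*240 = -69696/5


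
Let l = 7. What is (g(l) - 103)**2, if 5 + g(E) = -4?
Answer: 12544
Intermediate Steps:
g(E) = -9 (g(E) = -5 - 4 = -9)
(g(l) - 103)**2 = (-9 - 103)**2 = (-112)**2 = 12544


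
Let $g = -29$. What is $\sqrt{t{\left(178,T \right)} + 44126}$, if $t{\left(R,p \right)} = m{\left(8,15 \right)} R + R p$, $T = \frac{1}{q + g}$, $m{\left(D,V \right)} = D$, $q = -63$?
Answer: $\frac{\sqrt{96379706}}{46} \approx 213.42$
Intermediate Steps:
$T = - \frac{1}{92}$ ($T = \frac{1}{-63 - 29} = \frac{1}{-92} = - \frac{1}{92} \approx -0.01087$)
$t{\left(R,p \right)} = 8 R + R p$
$\sqrt{t{\left(178,T \right)} + 44126} = \sqrt{178 \left(8 - \frac{1}{92}\right) + 44126} = \sqrt{178 \cdot \frac{735}{92} + 44126} = \sqrt{\frac{65415}{46} + 44126} = \sqrt{\frac{2095211}{46}} = \frac{\sqrt{96379706}}{46}$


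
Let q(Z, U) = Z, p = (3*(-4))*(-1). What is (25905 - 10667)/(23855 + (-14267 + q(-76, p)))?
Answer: 7619/4756 ≈ 1.6020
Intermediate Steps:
p = 12 (p = -12*(-1) = 12)
(25905 - 10667)/(23855 + (-14267 + q(-76, p))) = (25905 - 10667)/(23855 + (-14267 - 76)) = 15238/(23855 - 14343) = 15238/9512 = 15238*(1/9512) = 7619/4756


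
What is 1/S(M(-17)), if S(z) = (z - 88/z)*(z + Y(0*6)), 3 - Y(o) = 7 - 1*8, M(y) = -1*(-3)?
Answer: -3/553 ≈ -0.0054250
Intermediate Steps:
M(y) = 3
Y(o) = 4 (Y(o) = 3 - (7 - 1*8) = 3 - (7 - 8) = 3 - 1*(-1) = 3 + 1 = 4)
S(z) = (4 + z)*(z - 88/z) (S(z) = (z - 88/z)*(z + 4) = (z - 88/z)*(4 + z) = (4 + z)*(z - 88/z))
1/S(M(-17)) = 1/(-88 + 3**2 - 352/3 + 4*3) = 1/(-88 + 9 - 352*1/3 + 12) = 1/(-88 + 9 - 352/3 + 12) = 1/(-553/3) = -3/553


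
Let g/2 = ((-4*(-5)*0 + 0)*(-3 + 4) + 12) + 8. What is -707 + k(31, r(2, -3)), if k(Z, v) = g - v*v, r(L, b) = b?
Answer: -676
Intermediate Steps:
g = 40 (g = 2*(((-4*(-5)*0 + 0)*(-3 + 4) + 12) + 8) = 2*(((20*0 + 0)*1 + 12) + 8) = 2*(((0 + 0)*1 + 12) + 8) = 2*((0*1 + 12) + 8) = 2*((0 + 12) + 8) = 2*(12 + 8) = 2*20 = 40)
k(Z, v) = 40 - v**2 (k(Z, v) = 40 - v*v = 40 - v**2)
-707 + k(31, r(2, -3)) = -707 + (40 - 1*(-3)**2) = -707 + (40 - 1*9) = -707 + (40 - 9) = -707 + 31 = -676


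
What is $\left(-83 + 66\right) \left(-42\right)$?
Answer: $714$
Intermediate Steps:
$\left(-83 + 66\right) \left(-42\right) = \left(-17\right) \left(-42\right) = 714$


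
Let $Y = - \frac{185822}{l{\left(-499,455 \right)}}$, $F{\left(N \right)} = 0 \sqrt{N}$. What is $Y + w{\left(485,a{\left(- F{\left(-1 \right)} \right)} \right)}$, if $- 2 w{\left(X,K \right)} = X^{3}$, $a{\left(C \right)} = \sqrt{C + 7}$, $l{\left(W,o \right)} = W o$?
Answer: $- \frac{284639887791}{4990} \approx -5.7042 \cdot 10^{7}$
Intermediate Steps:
$F{\left(N \right)} = 0$
$a{\left(C \right)} = \sqrt{7 + C}$
$w{\left(X,K \right)} = - \frac{X^{3}}{2}$
$Y = \frac{2042}{2495}$ ($Y = - \frac{185822}{\left(-499\right) 455} = - \frac{185822}{-227045} = \left(-185822\right) \left(- \frac{1}{227045}\right) = \frac{2042}{2495} \approx 0.81844$)
$Y + w{\left(485,a{\left(- F{\left(-1 \right)} \right)} \right)} = \frac{2042}{2495} - \frac{485^{3}}{2} = \frac{2042}{2495} - \frac{114084125}{2} = - \frac{284639887791}{4990}$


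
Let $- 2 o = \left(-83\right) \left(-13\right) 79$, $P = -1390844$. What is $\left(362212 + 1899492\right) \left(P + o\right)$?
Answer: $-3242072393508$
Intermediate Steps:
$o = - \frac{85241}{2}$ ($o = - \frac{\left(-83\right) \left(-13\right) 79}{2} = - \frac{1079 \cdot 79}{2} = \left(- \frac{1}{2}\right) 85241 = - \frac{85241}{2} \approx -42621.0$)
$\left(362212 + 1899492\right) \left(P + o\right) = \left(362212 + 1899492\right) \left(-1390844 - \frac{85241}{2}\right) = 2261704 \left(- \frac{2866929}{2}\right) = -3242072393508$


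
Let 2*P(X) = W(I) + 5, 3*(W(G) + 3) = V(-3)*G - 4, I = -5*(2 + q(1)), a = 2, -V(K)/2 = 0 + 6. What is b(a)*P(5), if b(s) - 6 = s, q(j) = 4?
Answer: 1448/3 ≈ 482.67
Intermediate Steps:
V(K) = -12 (V(K) = -2*(0 + 6) = -2*6 = -12)
I = -30 (I = -5*(2 + 4) = -5*6 = -30)
W(G) = -13/3 - 4*G (W(G) = -3 + (-12*G - 4)/3 = -3 + (-4 - 12*G)/3 = -3 + (-4/3 - 4*G) = -13/3 - 4*G)
b(s) = 6 + s
P(X) = 181/3 (P(X) = ((-13/3 - 4*(-30)) + 5)/2 = ((-13/3 + 120) + 5)/2 = (347/3 + 5)/2 = (½)*(362/3) = 181/3)
b(a)*P(5) = (6 + 2)*(181/3) = 8*(181/3) = 1448/3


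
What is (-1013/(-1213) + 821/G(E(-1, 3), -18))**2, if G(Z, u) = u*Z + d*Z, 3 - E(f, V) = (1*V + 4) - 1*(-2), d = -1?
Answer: 1235109936025/19121911524 ≈ 64.591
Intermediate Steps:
E(f, V) = -3 - V (E(f, V) = 3 - ((1*V + 4) - 1*(-2)) = 3 - ((V + 4) + 2) = 3 - ((4 + V) + 2) = 3 - (6 + V) = 3 + (-6 - V) = -3 - V)
G(Z, u) = -Z + Z*u (G(Z, u) = u*Z - Z = Z*u - Z = -Z + Z*u)
(-1013/(-1213) + 821/G(E(-1, 3), -18))**2 = (-1013/(-1213) + 821/(((-3 - 1*3)*(-1 - 18))))**2 = (-1013*(-1/1213) + 821/(((-3 - 3)*(-19))))**2 = (1013/1213 + 821/((-6*(-19))))**2 = (1013/1213 + 821/114)**2 = (1111355/138282)**2 = 1235109936025/19121911524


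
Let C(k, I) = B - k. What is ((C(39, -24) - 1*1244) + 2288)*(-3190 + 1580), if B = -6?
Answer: -1608390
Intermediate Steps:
C(k, I) = -6 - k
((C(39, -24) - 1*1244) + 2288)*(-3190 + 1580) = (((-6 - 1*39) - 1*1244) + 2288)*(-3190 + 1580) = (((-6 - 39) - 1244) + 2288)*(-1610) = ((-45 - 1244) + 2288)*(-1610) = (-1289 + 2288)*(-1610) = 999*(-1610) = -1608390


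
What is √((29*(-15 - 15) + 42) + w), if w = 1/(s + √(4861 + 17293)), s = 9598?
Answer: √(-7947143 - 828*√22154)/√(9598 + √22154) ≈ 28.775*I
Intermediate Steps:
w = 1/(9598 + √22154) (w = 1/(9598 + √(4861 + 17293)) = 1/(9598 + √22154) ≈ 0.00010260)
√((29*(-15 - 15) + 42) + w) = √((29*(-15 - 15) + 42) + (4799/46049725 - √22154/92099450)) = √((29*(-30) + 42) + (4799/46049725 - √22154/92099450)) = √((-870 + 42) + (4799/46049725 - √22154/92099450)) = √(-828 + (4799/46049725 - √22154/92099450)) = √(-38129167501/46049725 - √22154/92099450)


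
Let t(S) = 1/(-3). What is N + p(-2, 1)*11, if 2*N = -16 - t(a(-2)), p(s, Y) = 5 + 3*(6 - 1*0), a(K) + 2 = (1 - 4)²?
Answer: 1471/6 ≈ 245.17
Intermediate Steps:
a(K) = 7 (a(K) = -2 + (1 - 4)² = -2 + (-3)² = -2 + 9 = 7)
t(S) = -⅓
p(s, Y) = 23 (p(s, Y) = 5 + 3*(6 + 0) = 5 + 3*6 = 5 + 18 = 23)
N = -47/6 (N = (-16 - 1*(-⅓))/2 = (-16 + ⅓)/2 = (½)*(-47/3) = -47/6 ≈ -7.8333)
N + p(-2, 1)*11 = -47/6 + 23*11 = -47/6 + 253 = 1471/6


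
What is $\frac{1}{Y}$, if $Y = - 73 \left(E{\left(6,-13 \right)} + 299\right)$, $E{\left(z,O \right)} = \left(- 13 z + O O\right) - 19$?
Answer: $- \frac{1}{27083} \approx -3.6924 \cdot 10^{-5}$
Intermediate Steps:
$E{\left(z,O \right)} = -19 + O^{2} - 13 z$ ($E{\left(z,O \right)} = \left(- 13 z + O^{2}\right) - 19 = \left(O^{2} - 13 z\right) - 19 = -19 + O^{2} - 13 z$)
$Y = -27083$ ($Y = - 73 \left(\left(-19 + \left(-13\right)^{2} - 78\right) + 299\right) = - 73 \left(\left(-19 + 169 - 78\right) + 299\right) = - 73 \left(72 + 299\right) = \left(-73\right) 371 = -27083$)
$\frac{1}{Y} = \frac{1}{-27083} = - \frac{1}{27083}$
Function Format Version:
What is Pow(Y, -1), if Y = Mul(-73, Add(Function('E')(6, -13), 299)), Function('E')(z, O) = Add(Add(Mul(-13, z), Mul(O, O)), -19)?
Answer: Rational(-1, 27083) ≈ -3.6924e-5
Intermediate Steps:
Function('E')(z, O) = Add(-19, Pow(O, 2), Mul(-13, z)) (Function('E')(z, O) = Add(Add(Mul(-13, z), Pow(O, 2)), -19) = Add(Add(Pow(O, 2), Mul(-13, z)), -19) = Add(-19, Pow(O, 2), Mul(-13, z)))
Y = -27083 (Y = Mul(-73, Add(Add(-19, Pow(-13, 2), Mul(-13, 6)), 299)) = Mul(-73, Add(Add(-19, 169, -78), 299)) = Mul(-73, Add(72, 299)) = Mul(-73, 371) = -27083)
Pow(Y, -1) = Pow(-27083, -1) = Rational(-1, 27083)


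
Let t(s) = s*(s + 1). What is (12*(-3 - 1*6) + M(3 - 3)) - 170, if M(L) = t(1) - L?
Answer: -276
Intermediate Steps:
t(s) = s*(1 + s)
M(L) = 2 - L (M(L) = 1*(1 + 1) - L = 1*2 - L = 2 - L)
(12*(-3 - 1*6) + M(3 - 3)) - 170 = (12*(-3 - 1*6) + (2 - (3 - 3))) - 170 = (12*(-3 - 6) + (2 - 1*0)) - 170 = (12*(-9) + (2 + 0)) - 170 = (-108 + 2) - 170 = -106 - 170 = -276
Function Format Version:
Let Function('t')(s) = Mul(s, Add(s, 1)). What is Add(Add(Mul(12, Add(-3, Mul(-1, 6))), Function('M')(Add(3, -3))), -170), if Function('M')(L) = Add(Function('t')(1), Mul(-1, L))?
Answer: -276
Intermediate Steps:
Function('t')(s) = Mul(s, Add(1, s))
Function('M')(L) = Add(2, Mul(-1, L)) (Function('M')(L) = Add(Mul(1, Add(1, 1)), Mul(-1, L)) = Add(Mul(1, 2), Mul(-1, L)) = Add(2, Mul(-1, L)))
Add(Add(Mul(12, Add(-3, Mul(-1, 6))), Function('M')(Add(3, -3))), -170) = Add(Add(Mul(12, Add(-3, Mul(-1, 6))), Add(2, Mul(-1, Add(3, -3)))), -170) = Add(Add(Mul(12, Add(-3, -6)), Add(2, Mul(-1, 0))), -170) = Add(Add(Mul(12, -9), Add(2, 0)), -170) = Add(Add(-108, 2), -170) = Add(-106, -170) = -276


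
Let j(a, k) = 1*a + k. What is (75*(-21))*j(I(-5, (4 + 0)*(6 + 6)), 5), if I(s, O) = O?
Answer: -83475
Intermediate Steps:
j(a, k) = a + k
(75*(-21))*j(I(-5, (4 + 0)*(6 + 6)), 5) = (75*(-21))*((4 + 0)*(6 + 6) + 5) = -1575*(4*12 + 5) = -1575*(48 + 5) = -1575*53 = -83475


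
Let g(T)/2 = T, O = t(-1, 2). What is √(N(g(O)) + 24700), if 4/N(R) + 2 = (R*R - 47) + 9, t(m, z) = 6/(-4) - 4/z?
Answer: 4*√13894/3 ≈ 157.16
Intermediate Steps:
t(m, z) = -3/2 - 4/z (t(m, z) = 6*(-¼) - 4/z = -3/2 - 4/z)
O = -7/2 (O = -3/2 - 4/2 = -3/2 - 4*½ = -3/2 - 2 = -7/2 ≈ -3.5000)
g(T) = 2*T
N(R) = 4/(-40 + R²) (N(R) = 4/(-2 + ((R*R - 47) + 9)) = 4/(-2 + ((R² - 47) + 9)) = 4/(-2 + ((-47 + R²) + 9)) = 4/(-2 + (-38 + R²)) = 4/(-40 + R²))
√(N(g(O)) + 24700) = √(4/(-40 + (2*(-7/2))²) + 24700) = √(4/(-40 + (-7)²) + 24700) = √(4/(-40 + 49) + 24700) = √(4/9 + 24700) = √(222304/9) = 4*√13894/3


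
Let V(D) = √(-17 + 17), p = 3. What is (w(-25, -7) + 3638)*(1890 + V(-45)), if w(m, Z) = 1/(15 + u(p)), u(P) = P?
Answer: 6875925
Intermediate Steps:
V(D) = 0 (V(D) = √0 = 0)
w(m, Z) = 1/18 (w(m, Z) = 1/(15 + 3) = 1/18)
(w(-25, -7) + 3638)*(1890 + V(-45)) = (1/18 + 3638)*(1890 + 0) = (65485/18)*1890 = 6875925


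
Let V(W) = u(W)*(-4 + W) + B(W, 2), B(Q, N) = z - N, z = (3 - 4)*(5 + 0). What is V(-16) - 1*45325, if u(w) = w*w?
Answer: -50452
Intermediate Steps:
z = -5 (z = -1*5 = -5)
u(w) = w**2
B(Q, N) = -5 - N
V(W) = -7 + W**2*(-4 + W) (V(W) = W**2*(-4 + W) + (-5 - 1*2) = W**2*(-4 + W) + (-5 - 2) = W**2*(-4 + W) - 7 = -7 + W**2*(-4 + W))
V(-16) - 1*45325 = (-7 + (-16)**3 - 4*(-16)**2) - 1*45325 = (-7 - 4096 - 4*256) - 45325 = (-7 - 4096 - 1024) - 45325 = -5127 - 45325 = -50452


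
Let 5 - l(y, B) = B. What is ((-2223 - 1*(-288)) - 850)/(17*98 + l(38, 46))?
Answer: -557/325 ≈ -1.7138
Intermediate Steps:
l(y, B) = 5 - B
((-2223 - 1*(-288)) - 850)/(17*98 + l(38, 46)) = ((-2223 - 1*(-288)) - 850)/(17*98 + (5 - 1*46)) = ((-2223 + 288) - 850)/(1666 + (5 - 46)) = (-1935 - 850)/(1666 - 41) = -2785/1625 = -2785*1/1625 = -557/325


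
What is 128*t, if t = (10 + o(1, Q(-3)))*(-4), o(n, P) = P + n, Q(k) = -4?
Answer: -3584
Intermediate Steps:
t = -28 (t = (10 + (-4 + 1))*(-4) = (10 - 3)*(-4) = 7*(-4) = -28)
128*t = 128*(-28) = -3584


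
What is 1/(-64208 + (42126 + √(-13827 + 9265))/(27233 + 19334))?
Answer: -69616077298135/4469846114224940331 - 46567*I*√4562/8939692228449880662 ≈ -1.5575e-5 - 3.5183e-13*I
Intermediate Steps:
1/(-64208 + (42126 + √(-13827 + 9265))/(27233 + 19334)) = 1/(-64208 + (42126 + √(-4562))/46567) = 1/(-64208 + (42126 + I*√4562)*(1/46567)) = 1/(-64208 + (42126/46567 + I*√4562/46567)) = 1/(-2989931810/46567 + I*√4562/46567)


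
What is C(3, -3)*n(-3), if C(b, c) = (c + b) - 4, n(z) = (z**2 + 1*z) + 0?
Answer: -24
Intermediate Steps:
n(z) = z + z**2 (n(z) = (z**2 + z) + 0 = (z + z**2) + 0 = z + z**2)
C(b, c) = -4 + b + c (C(b, c) = (b + c) - 4 = -4 + b + c)
C(3, -3)*n(-3) = (-4 + 3 - 3)*(-3*(1 - 3)) = -(-12)*(-2) = -4*6 = -24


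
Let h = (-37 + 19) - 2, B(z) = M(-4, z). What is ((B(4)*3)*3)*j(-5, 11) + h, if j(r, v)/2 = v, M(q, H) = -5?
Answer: -1010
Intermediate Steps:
B(z) = -5
j(r, v) = 2*v
h = -20 (h = -18 - 2 = -20)
((B(4)*3)*3)*j(-5, 11) + h = (-5*3*3)*(2*11) - 20 = -15*3*22 - 20 = -45*22 - 20 = -990 - 20 = -1010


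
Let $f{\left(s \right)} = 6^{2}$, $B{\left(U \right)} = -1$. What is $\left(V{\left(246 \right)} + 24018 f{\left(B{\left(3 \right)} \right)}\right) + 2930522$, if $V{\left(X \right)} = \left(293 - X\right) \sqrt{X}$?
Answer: $3795170 + 47 \sqrt{246} \approx 3.7959 \cdot 10^{6}$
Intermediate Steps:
$f{\left(s \right)} = 36$
$V{\left(X \right)} = \sqrt{X} \left(293 - X\right)$
$\left(V{\left(246 \right)} + 24018 f{\left(B{\left(3 \right)} \right)}\right) + 2930522 = \left(\sqrt{246} \left(293 - 246\right) + 24018 \cdot 36\right) + 2930522 = \left(\sqrt{246} \left(293 - 246\right) + 864648\right) + 2930522 = \left(\sqrt{246} \cdot 47 + 864648\right) + 2930522 = \left(47 \sqrt{246} + 864648\right) + 2930522 = \left(864648 + 47 \sqrt{246}\right) + 2930522 = 3795170 + 47 \sqrt{246}$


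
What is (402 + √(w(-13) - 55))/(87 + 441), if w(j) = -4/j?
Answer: 67/88 + I*√1027/2288 ≈ 0.76136 + 0.014006*I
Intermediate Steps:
(402 + √(w(-13) - 55))/(87 + 441) = (402 + √(-4/(-13) - 55))/(87 + 441) = (402 + √(-4*(-1/13) - 55))/528 = (402 + √(4/13 - 55))*(1/528) = (402 + √(-711/13))*(1/528) = (402 + 3*I*√1027/13)*(1/528) = 67/88 + I*√1027/2288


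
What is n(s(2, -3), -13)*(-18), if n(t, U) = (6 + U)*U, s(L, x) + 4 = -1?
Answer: -1638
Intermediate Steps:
s(L, x) = -5 (s(L, x) = -4 - 1 = -5)
n(t, U) = U*(6 + U)
n(s(2, -3), -13)*(-18) = -13*(6 - 13)*(-18) = -13*(-7)*(-18) = 91*(-18) = -1638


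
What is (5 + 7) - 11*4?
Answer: -32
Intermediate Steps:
(5 + 7) - 11*4 = 12 - 44 = -32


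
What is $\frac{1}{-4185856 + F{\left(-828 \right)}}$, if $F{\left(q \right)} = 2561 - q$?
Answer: $- \frac{1}{4182467} \approx -2.3909 \cdot 10^{-7}$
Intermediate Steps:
$\frac{1}{-4185856 + F{\left(-828 \right)}} = \frac{1}{-4185856 + \left(2561 - -828\right)} = \frac{1}{-4185856 + \left(2561 + 828\right)} = \frac{1}{-4185856 + 3389} = \frac{1}{-4182467} = - \frac{1}{4182467}$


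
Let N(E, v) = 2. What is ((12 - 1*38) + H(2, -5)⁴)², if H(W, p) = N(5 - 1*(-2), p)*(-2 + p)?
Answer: 1473792100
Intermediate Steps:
H(W, p) = -4 + 2*p (H(W, p) = 2*(-2 + p) = -4 + 2*p)
((12 - 1*38) + H(2, -5)⁴)² = ((12 - 1*38) + (-4 + 2*(-5))⁴)² = ((12 - 38) + (-4 - 10)⁴)² = (-26 + (-14)⁴)² = (-26 + 38416)² = 38390² = 1473792100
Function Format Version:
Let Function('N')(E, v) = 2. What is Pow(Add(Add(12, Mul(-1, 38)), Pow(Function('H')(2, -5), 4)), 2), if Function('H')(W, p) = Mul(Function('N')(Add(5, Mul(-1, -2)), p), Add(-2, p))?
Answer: 1473792100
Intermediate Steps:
Function('H')(W, p) = Add(-4, Mul(2, p)) (Function('H')(W, p) = Mul(2, Add(-2, p)) = Add(-4, Mul(2, p)))
Pow(Add(Add(12, Mul(-1, 38)), Pow(Function('H')(2, -5), 4)), 2) = Pow(Add(Add(12, Mul(-1, 38)), Pow(Add(-4, Mul(2, -5)), 4)), 2) = Pow(Add(Add(12, -38), Pow(Add(-4, -10), 4)), 2) = Pow(Add(-26, Pow(-14, 4)), 2) = Pow(Add(-26, 38416), 2) = Pow(38390, 2) = 1473792100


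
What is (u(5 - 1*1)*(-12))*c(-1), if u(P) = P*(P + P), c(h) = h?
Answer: 384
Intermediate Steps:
u(P) = 2*P**2 (u(P) = P*(2*P) = 2*P**2)
(u(5 - 1*1)*(-12))*c(-1) = ((2*(5 - 1*1)**2)*(-12))*(-1) = ((2*(5 - 1)**2)*(-12))*(-1) = ((2*4**2)*(-12))*(-1) = ((2*16)*(-12))*(-1) = (32*(-12))*(-1) = -384*(-1) = 384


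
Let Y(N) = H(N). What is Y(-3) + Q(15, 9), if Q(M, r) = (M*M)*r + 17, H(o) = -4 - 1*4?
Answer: 2034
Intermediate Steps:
H(o) = -8 (H(o) = -4 - 4 = -8)
Q(M, r) = 17 + r*M² (Q(M, r) = M²*r + 17 = r*M² + 17 = 17 + r*M²)
Y(N) = -8
Y(-3) + Q(15, 9) = -8 + (17 + 9*15²) = -8 + (17 + 9*225) = -8 + (17 + 2025) = -8 + 2042 = 2034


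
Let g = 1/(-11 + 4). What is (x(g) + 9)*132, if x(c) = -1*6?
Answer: 396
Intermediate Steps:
g = -⅐ (g = 1/(-7) = -⅐ ≈ -0.14286)
x(c) = -6
(x(g) + 9)*132 = (-6 + 9)*132 = 3*132 = 396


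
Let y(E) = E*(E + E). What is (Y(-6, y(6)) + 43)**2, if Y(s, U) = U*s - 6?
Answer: 156025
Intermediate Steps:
y(E) = 2*E**2 (y(E) = E*(2*E) = 2*E**2)
Y(s, U) = -6 + U*s
(Y(-6, y(6)) + 43)**2 = ((-6 + (2*6**2)*(-6)) + 43)**2 = ((-6 + (2*36)*(-6)) + 43)**2 = ((-6 + 72*(-6)) + 43)**2 = ((-6 - 432) + 43)**2 = (-438 + 43)**2 = (-395)**2 = 156025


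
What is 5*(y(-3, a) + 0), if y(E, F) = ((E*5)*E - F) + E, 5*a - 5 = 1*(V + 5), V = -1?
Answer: 201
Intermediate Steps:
a = 9/5 (a = 1 + (1*(-1 + 5))/5 = 1 + (1*4)/5 = 1 + (⅕)*4 = 1 + ⅘ = 9/5 ≈ 1.8000)
y(E, F) = E - F + 5*E² (y(E, F) = ((5*E)*E - F) + E = (5*E² - F) + E = (-F + 5*E²) + E = E - F + 5*E²)
5*(y(-3, a) + 0) = 5*((-3 - 1*9/5 + 5*(-3)²) + 0) = 5*((-3 - 9/5 + 5*9) + 0) = 5*((-3 - 9/5 + 45) + 0) = 5*(201/5 + 0) = 5*(201/5) = 201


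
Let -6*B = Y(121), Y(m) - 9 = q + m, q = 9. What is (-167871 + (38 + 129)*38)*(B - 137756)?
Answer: 133528679375/6 ≈ 2.2255e+10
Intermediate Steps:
Y(m) = 18 + m (Y(m) = 9 + (9 + m) = 18 + m)
B = -139/6 (B = -(18 + 121)/6 = -⅙*139 = -139/6 ≈ -23.167)
(-167871 + (38 + 129)*38)*(B - 137756) = (-167871 + (38 + 129)*38)*(-139/6 - 137756) = (-167871 + 167*38)*(-826675/6) = (-167871 + 6346)*(-826675/6) = -161525*(-826675/6) = 133528679375/6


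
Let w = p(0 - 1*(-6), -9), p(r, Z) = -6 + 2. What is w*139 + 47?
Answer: -509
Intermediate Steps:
p(r, Z) = -4
w = -4
w*139 + 47 = -4*139 + 47 = -556 + 47 = -509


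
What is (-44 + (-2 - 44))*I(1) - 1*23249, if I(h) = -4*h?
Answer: -22889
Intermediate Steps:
(-44 + (-2 - 44))*I(1) - 1*23249 = (-44 + (-2 - 44))*(-4*1) - 1*23249 = (-44 - 46)*(-4) - 23249 = -90*(-4) - 23249 = 360 - 23249 = -22889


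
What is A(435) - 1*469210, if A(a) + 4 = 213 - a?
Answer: -469436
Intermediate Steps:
A(a) = 209 - a (A(a) = -4 + (213 - a) = 209 - a)
A(435) - 1*469210 = (209 - 1*435) - 1*469210 = (209 - 435) - 469210 = -226 - 469210 = -469436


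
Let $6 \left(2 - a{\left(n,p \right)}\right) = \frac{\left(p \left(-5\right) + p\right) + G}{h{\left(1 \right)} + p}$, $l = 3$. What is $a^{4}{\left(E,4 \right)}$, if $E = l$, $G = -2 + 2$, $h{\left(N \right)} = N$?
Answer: $\frac{2085136}{50625} \approx 41.188$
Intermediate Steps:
$G = 0$
$E = 3$
$a{\left(n,p \right)} = 2 + \frac{2 p}{3 \left(1 + p\right)}$ ($a{\left(n,p \right)} = 2 - \frac{\left(\left(p \left(-5\right) + p\right) + 0\right) \frac{1}{1 + p}}{6} = 2 - \frac{\left(\left(- 5 p + p\right) + 0\right) \frac{1}{1 + p}}{6} = 2 - \frac{\left(- 4 p + 0\right) \frac{1}{1 + p}}{6} = 2 - \frac{- 4 p \frac{1}{1 + p}}{6} = 2 - \frac{\left(-4\right) p \frac{1}{1 + p}}{6} = 2 + \frac{2 p}{3 \left(1 + p\right)}$)
$a^{4}{\left(E,4 \right)} = \left(\frac{2 \left(3 + 4 \cdot 4\right)}{3 \left(1 + 4\right)}\right)^{4} = \left(\frac{2 \left(3 + 16\right)}{3 \cdot 5}\right)^{4} = \left(\frac{2}{3} \cdot \frac{1}{5} \cdot 19\right)^{4} = \left(\frac{38}{15}\right)^{4} = \frac{2085136}{50625}$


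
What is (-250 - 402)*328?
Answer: -213856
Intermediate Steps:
(-250 - 402)*328 = -652*328 = -213856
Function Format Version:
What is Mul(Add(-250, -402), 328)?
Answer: -213856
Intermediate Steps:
Mul(Add(-250, -402), 328) = Mul(-652, 328) = -213856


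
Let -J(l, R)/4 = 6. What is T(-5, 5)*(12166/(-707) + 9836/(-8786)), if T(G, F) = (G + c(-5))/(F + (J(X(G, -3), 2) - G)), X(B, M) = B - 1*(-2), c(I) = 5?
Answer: 0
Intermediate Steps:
X(B, M) = 2 + B (X(B, M) = B + 2 = 2 + B)
J(l, R) = -24 (J(l, R) = -4*6 = -24)
T(G, F) = (5 + G)/(-24 + F - G) (T(G, F) = (G + 5)/(F + (-24 - G)) = (5 + G)/(-24 + F - G))
T(-5, 5)*(12166/(-707) + 9836/(-8786)) = ((5 - 5)/(-24 + 5 - 1*(-5)))*(12166/(-707) + 9836/(-8786)) = (0/(-24 + 5 + 5))*(12166*(-1/707) + 9836*(-1/8786)) = (0/(-14))*(-1738/101 - 4918/4393) = -1/14*0*(-8131752/443693) = 0*(-8131752/443693) = 0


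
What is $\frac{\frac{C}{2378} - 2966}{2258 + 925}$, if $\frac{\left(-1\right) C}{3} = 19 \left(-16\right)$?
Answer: $- \frac{3526118}{3784587} \approx -0.9317$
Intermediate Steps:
$C = 912$ ($C = - 3 \cdot 19 \left(-16\right) = \left(-3\right) \left(-304\right) = 912$)
$\frac{\frac{C}{2378} - 2966}{2258 + 925} = \frac{\frac{912}{2378} - 2966}{2258 + 925} = \frac{912 \cdot \frac{1}{2378} - 2966}{3183} = \left(\frac{456}{1189} - 2966\right) \frac{1}{3183} = \left(- \frac{3526118}{1189}\right) \frac{1}{3183} = - \frac{3526118}{3784587}$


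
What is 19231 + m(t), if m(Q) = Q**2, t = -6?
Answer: 19267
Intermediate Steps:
19231 + m(t) = 19231 + (-6)**2 = 19231 + 36 = 19267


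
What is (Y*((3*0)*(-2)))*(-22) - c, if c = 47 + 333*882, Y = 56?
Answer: -293753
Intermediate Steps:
c = 293753 (c = 47 + 293706 = 293753)
(Y*((3*0)*(-2)))*(-22) - c = (56*((3*0)*(-2)))*(-22) - 1*293753 = (56*(0*(-2)))*(-22) - 293753 = (56*0)*(-22) - 293753 = 0*(-22) - 293753 = 0 - 293753 = -293753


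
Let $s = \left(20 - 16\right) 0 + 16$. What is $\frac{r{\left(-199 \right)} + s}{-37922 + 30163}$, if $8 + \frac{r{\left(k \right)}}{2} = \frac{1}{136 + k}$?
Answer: $\frac{2}{488817} \approx 4.0915 \cdot 10^{-6}$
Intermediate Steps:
$r{\left(k \right)} = -16 + \frac{2}{136 + k}$
$s = 16$ ($s = \left(20 - 16\right) 0 + 16 = 4 \cdot 0 + 16 = 0 + 16 = 16$)
$\frac{r{\left(-199 \right)} + s}{-37922 + 30163} = \frac{\frac{2 \left(-1087 - -1592\right)}{136 - 199} + 16}{-37922 + 30163} = \frac{\frac{2 \left(-1087 + 1592\right)}{-63} + 16}{-7759} = \left(2 \left(- \frac{1}{63}\right) 505 + 16\right) \left(- \frac{1}{7759}\right) = \left(- \frac{1010}{63} + 16\right) \left(- \frac{1}{7759}\right) = \left(- \frac{2}{63}\right) \left(- \frac{1}{7759}\right) = \frac{2}{488817}$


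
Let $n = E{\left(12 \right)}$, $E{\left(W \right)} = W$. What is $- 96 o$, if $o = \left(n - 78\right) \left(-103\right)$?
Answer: $-652608$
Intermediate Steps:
$n = 12$
$o = 6798$ ($o = \left(12 - 78\right) \left(-103\right) = \left(-66\right) \left(-103\right) = 6798$)
$- 96 o = \left(-96\right) 6798 = -652608$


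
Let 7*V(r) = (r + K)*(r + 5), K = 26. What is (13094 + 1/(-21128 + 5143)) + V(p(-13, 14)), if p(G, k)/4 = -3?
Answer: 209083799/15985 ≈ 13080.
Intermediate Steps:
p(G, k) = -12 (p(G, k) = 4*(-3) = -12)
V(r) = (5 + r)*(26 + r)/7 (V(r) = ((r + 26)*(r + 5))/7 = ((26 + r)*(5 + r))/7 = ((5 + r)*(26 + r))/7 = (5 + r)*(26 + r)/7)
(13094 + 1/(-21128 + 5143)) + V(p(-13, 14)) = (13094 + 1/(-21128 + 5143)) + (130/7 + (1/7)*(-12)**2 + (31/7)*(-12)) = (13094 + 1/(-15985)) + (130/7 + (1/7)*144 - 372/7) = (13094 - 1/15985) + (130/7 + 144/7 - 372/7) = 209307589/15985 - 14 = 209083799/15985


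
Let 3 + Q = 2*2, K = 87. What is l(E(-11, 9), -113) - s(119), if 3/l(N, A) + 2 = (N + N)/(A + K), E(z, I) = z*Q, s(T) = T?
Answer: -608/5 ≈ -121.60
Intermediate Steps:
Q = 1 (Q = -3 + 2*2 = -3 + 4 = 1)
E(z, I) = z (E(z, I) = z*1 = z)
l(N, A) = 3/(-2 + 2*N/(87 + A)) (l(N, A) = 3/(-2 + (N + N)/(A + 87)) = 3/(-2 + (2*N)/(87 + A)) = 3/(-2 + 2*N/(87 + A)))
l(E(-11, 9), -113) - s(119) = 3*(-87 - 1*(-113))/(2*(87 - 113 - 1*(-11))) - 1*119 = 3*(-87 + 113)/(2*(87 - 113 + 11)) - 119 = (3/2)*26/(-15) - 119 = (3/2)*(-1/15)*26 - 119 = -13/5 - 119 = -608/5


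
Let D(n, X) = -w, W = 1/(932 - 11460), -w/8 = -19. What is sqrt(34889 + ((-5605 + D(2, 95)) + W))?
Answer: sqrt(201809715310)/2632 ≈ 170.68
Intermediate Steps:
w = 152 (w = -8*(-19) = 152)
W = -1/10528 (W = 1/(-10528) = -1/10528 ≈ -9.4985e-5)
D(n, X) = -152 (D(n, X) = -1*152 = -152)
sqrt(34889 + ((-5605 + D(2, 95)) + W)) = sqrt(34889 + ((-5605 - 152) - 1/10528)) = sqrt(34889 + (-5757 - 1/10528)) = sqrt(34889 - 60609697/10528) = sqrt(306701695/10528) = sqrt(201809715310)/2632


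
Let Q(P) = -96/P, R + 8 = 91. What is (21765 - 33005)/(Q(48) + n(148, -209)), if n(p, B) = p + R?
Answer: -11240/229 ≈ -49.083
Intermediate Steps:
R = 83 (R = -8 + 91 = 83)
n(p, B) = 83 + p (n(p, B) = p + 83 = 83 + p)
(21765 - 33005)/(Q(48) + n(148, -209)) = (21765 - 33005)/(-96/48 + (83 + 148)) = -11240/(-96*1/48 + 231) = -11240/(-2 + 231) = -11240/229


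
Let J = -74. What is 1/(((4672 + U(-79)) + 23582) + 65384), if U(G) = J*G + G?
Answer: 1/99405 ≈ 1.0060e-5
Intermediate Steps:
U(G) = -73*G (U(G) = -74*G + G = -73*G)
1/(((4672 + U(-79)) + 23582) + 65384) = 1/(((4672 - 73*(-79)) + 23582) + 65384) = 1/(((4672 + 5767) + 23582) + 65384) = 1/((10439 + 23582) + 65384) = 1/(34021 + 65384) = 1/99405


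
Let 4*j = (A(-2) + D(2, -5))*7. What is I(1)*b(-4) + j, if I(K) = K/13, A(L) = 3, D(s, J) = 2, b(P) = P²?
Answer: 519/52 ≈ 9.9808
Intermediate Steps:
I(K) = K/13 (I(K) = K*(1/13) = K/13)
j = 35/4 (j = ((3 + 2)*7)/4 = (5*7)/4 = (¼)*35 = 35/4 ≈ 8.7500)
I(1)*b(-4) + j = ((1/13)*1)*(-4)² + 35/4 = (1/13)*16 + 35/4 = 16/13 + 35/4 = 519/52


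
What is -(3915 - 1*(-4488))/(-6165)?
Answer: 2801/2055 ≈ 1.3630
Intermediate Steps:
-(3915 - 1*(-4488))/(-6165) = -(3915 + 4488)*(-1)/6165 = -8403*(-1)/6165 = -1*(-2801/2055) = 2801/2055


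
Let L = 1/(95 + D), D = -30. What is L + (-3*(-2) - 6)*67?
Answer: 1/65 ≈ 0.015385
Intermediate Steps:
L = 1/65 (L = 1/(95 - 30) = 1/65 ≈ 0.015385)
L + (-3*(-2) - 6)*67 = 1/65 + (-3*(-2) - 6)*67 = 1/65 + (6 - 6)*67 = 1/65 + 0*67 = 1/65 + 0 = 1/65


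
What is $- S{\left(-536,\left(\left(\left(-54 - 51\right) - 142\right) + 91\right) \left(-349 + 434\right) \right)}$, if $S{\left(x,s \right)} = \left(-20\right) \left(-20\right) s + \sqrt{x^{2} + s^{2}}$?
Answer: $5304000 - 4 \sqrt{11007181} \approx 5.2907 \cdot 10^{6}$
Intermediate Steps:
$S{\left(x,s \right)} = \sqrt{s^{2} + x^{2}} + 400 s$ ($S{\left(x,s \right)} = 400 s + \sqrt{s^{2} + x^{2}} = \sqrt{s^{2} + x^{2}} + 400 s$)
$- S{\left(-536,\left(\left(\left(-54 - 51\right) - 142\right) + 91\right) \left(-349 + 434\right) \right)} = - (\sqrt{\left(\left(\left(\left(-54 - 51\right) - 142\right) + 91\right) \left(-349 + 434\right)\right)^{2} + \left(-536\right)^{2}} + 400 \left(\left(\left(-54 - 51\right) - 142\right) + 91\right) \left(-349 + 434\right)) = - (\sqrt{\left(\left(\left(-105 - 142\right) + 91\right) 85\right)^{2} + 287296} + 400 \left(\left(-105 - 142\right) + 91\right) 85) = - (\sqrt{\left(\left(-247 + 91\right) 85\right)^{2} + 287296} + 400 \left(-247 + 91\right) 85) = - (\sqrt{\left(\left(-156\right) 85\right)^{2} + 287296} + 400 \left(\left(-156\right) 85\right)) = - (\sqrt{\left(-13260\right)^{2} + 287296} + 400 \left(-13260\right)) = - (\sqrt{175827600 + 287296} - 5304000) = - (\sqrt{176114896} - 5304000) = - (4 \sqrt{11007181} - 5304000) = - (-5304000 + 4 \sqrt{11007181}) = 5304000 - 4 \sqrt{11007181}$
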